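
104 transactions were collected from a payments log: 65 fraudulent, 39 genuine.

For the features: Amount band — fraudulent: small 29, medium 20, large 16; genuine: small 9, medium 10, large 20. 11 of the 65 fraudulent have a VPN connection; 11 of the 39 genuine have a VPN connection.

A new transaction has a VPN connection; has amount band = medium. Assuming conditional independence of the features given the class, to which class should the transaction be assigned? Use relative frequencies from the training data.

fraudulent

fraudulent: (65/104) × (20/65) × (11/65) ≈ 0.0325444
genuine: (39/104) × (10/39) × (11/39) ≈ 0.0271203
Highest score → fraudulent.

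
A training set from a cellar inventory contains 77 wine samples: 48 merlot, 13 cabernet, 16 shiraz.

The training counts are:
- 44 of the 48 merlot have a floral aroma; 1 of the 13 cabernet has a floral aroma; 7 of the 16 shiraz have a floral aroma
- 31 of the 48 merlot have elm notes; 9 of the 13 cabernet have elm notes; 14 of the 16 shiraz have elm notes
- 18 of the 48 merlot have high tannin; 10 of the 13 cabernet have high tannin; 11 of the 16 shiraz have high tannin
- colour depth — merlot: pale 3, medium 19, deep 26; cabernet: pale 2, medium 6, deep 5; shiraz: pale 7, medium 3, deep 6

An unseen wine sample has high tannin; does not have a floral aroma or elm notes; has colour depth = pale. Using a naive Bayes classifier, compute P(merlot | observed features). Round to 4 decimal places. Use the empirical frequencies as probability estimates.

0.0411

merlot: (48/77) × (4/48) × (17/48) × (18/48) × (3/48) ≈ 0.000431209
cabernet: (13/77) × (12/13) × (4/13) × (10/13) × (2/13) ≈ 0.0056748
shiraz: (16/77) × (9/16) × (2/16) × (11/16) × (7/16) = 0.00439453125
P(merlot | x) = 0.000431209 / 0.01050054025 ≈ 0.0411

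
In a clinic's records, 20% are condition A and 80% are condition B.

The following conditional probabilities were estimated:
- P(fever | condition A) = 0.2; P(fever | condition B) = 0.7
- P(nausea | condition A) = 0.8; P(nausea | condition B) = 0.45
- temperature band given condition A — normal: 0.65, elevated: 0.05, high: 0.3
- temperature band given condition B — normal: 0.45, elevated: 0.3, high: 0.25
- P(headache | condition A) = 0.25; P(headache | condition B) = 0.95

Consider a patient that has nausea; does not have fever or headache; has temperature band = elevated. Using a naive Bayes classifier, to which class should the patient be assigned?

condition A: 0.2 × (1−0.2) × 0.8 × 0.05 × (1−0.25) = 0.0048
condition B: 0.8 × (1−0.7) × 0.45 × 0.3 × (1−0.95) = 0.00162
Highest score → condition A.

condition A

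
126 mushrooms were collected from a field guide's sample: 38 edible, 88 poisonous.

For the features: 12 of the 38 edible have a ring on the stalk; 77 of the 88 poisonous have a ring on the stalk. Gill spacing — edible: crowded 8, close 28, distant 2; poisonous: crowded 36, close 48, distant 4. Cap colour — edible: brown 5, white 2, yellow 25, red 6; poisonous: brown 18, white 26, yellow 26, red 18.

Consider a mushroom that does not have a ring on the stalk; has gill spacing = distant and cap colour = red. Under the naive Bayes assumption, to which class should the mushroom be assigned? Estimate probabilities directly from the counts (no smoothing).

edible: (38/126) × (26/38) × (2/38) × (6/38) ≈ 0.00171481
poisonous: (88/126) × (11/88) × (4/88) × (18/88) ≈ 0.000811688
Highest score → edible.

edible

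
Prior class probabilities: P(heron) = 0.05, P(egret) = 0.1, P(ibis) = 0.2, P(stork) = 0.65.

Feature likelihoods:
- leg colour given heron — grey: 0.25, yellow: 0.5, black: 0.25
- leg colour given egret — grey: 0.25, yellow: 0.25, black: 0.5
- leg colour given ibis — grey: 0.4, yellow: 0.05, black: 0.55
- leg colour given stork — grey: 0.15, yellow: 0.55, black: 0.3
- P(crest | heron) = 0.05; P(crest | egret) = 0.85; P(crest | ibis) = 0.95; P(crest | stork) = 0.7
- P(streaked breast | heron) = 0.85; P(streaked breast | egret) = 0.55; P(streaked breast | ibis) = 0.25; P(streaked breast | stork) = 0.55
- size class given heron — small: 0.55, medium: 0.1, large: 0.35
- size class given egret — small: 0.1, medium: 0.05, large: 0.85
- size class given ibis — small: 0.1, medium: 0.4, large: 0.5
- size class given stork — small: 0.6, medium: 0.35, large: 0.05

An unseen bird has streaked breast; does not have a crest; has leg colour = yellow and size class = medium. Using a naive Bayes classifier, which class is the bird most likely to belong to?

stork

heron: 0.05 × 0.5 × (1−0.05) × 0.85 × 0.1 = 0.00201875
egret: 0.1 × 0.25 × (1−0.85) × 0.55 × 0.05 = 0.000103125
ibis: 0.2 × 0.05 × (1−0.95) × 0.25 × 0.4 = 0.00005
stork: 0.65 × 0.55 × (1−0.7) × 0.55 × 0.35 = 0.020645625
Highest score → stork.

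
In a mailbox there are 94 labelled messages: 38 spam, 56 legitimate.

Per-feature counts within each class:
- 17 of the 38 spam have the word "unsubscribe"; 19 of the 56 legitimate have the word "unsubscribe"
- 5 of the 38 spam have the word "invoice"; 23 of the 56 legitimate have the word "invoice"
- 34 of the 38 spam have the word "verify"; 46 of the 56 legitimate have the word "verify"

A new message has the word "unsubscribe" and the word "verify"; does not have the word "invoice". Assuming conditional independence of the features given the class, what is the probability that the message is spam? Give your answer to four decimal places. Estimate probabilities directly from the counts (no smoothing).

spam: (38/94) × (17/38) × (33/38) × (34/38) ≈ 0.140523
legitimate: (56/94) × (19/56) × (33/56) × (46/56) ≈ 0.0978411
P(spam | x) = 0.140523 / 0.2383641 ≈ 0.5895

0.5895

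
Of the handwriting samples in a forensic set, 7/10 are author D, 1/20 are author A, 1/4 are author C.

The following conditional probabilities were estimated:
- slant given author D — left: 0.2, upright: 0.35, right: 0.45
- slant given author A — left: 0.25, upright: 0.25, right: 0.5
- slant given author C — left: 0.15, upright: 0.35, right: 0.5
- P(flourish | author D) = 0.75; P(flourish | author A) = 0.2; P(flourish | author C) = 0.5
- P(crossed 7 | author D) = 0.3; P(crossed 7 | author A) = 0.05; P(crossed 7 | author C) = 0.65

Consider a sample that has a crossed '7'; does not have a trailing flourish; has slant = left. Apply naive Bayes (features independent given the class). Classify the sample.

author C

author D: 0.7 × 0.2 × (1−0.75) × 0.3 = 0.0105
author A: 0.05 × 0.25 × (1−0.2) × 0.05 = 0.0005
author C: 0.25 × 0.15 × (1−0.5) × 0.65 = 0.0121875
Highest score → author C.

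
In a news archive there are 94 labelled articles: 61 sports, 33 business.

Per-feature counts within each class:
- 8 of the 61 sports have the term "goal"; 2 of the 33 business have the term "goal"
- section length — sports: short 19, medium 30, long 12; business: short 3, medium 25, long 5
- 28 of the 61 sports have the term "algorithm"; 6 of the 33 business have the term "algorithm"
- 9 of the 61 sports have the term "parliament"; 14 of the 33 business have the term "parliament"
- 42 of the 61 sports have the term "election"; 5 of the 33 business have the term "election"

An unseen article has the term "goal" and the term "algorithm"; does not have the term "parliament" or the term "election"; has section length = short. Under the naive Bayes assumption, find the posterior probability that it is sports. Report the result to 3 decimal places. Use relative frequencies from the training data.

0.950

sports: (61/94) × (8/61) × (19/61) × (28/61) × (52/61) × (19/61) ≈ 0.00323081
business: (33/94) × (2/33) × (3/33) × (6/33) × (19/33) × (28/33) ≈ 0.000171803
P(sports | x) = 0.00323081 / 0.003402613 ≈ 0.950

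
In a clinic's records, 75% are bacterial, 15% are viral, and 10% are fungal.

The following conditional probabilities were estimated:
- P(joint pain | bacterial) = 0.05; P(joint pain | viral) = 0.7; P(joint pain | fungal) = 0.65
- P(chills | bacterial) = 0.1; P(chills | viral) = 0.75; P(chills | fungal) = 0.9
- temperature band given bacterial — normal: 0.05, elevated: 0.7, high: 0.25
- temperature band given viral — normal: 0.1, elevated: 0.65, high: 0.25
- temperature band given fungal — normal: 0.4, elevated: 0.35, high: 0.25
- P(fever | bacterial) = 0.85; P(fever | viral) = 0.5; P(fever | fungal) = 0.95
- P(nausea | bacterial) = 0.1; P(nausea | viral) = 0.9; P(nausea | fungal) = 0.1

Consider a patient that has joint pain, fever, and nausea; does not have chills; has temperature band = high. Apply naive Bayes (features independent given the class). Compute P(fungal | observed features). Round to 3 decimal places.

0.040

bacterial: 0.75 × 0.05 × (1−0.1) × 0.25 × 0.85 × 0.1 = 0.0007171875
viral: 0.15 × 0.7 × (1−0.75) × 0.25 × 0.5 × 0.9 = 0.002953125
fungal: 0.1 × 0.65 × (1−0.9) × 0.25 × 0.95 × 0.1 = 0.000154375
P(fungal | x) = 0.000154375 / 0.0038246875 ≈ 0.040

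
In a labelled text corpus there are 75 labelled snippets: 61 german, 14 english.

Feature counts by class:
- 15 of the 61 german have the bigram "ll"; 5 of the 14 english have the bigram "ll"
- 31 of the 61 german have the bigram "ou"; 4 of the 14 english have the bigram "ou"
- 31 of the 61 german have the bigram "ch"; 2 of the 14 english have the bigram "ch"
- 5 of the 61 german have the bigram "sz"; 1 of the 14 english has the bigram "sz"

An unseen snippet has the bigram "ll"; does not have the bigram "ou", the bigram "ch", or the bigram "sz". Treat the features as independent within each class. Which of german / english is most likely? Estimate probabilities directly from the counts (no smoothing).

german

german: (61/75) × (15/61) × (30/61) × (30/61) × (56/61) ≈ 0.044409
english: (14/75) × (5/14) × (10/14) × (12/14) × (13/14) ≈ 0.0379009
Highest score → german.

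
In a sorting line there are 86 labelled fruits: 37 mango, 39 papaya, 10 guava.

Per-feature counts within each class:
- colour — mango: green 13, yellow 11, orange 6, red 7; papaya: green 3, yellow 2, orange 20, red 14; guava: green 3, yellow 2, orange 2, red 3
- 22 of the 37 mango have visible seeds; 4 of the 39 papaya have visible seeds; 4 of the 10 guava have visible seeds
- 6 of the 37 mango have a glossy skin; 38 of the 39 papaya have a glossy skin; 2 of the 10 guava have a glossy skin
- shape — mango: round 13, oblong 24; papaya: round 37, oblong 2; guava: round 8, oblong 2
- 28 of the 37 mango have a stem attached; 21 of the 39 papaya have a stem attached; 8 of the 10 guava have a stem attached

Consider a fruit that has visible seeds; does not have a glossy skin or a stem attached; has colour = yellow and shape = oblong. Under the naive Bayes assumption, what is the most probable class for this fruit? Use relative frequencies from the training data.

mango: (37/86) × (11/37) × (22/37) × (31/37) × (24/37) × (9/37) ≈ 0.0100537
papaya: (39/86) × (2/39) × (4/39) × (1/39) × (2/39) × (18/39) ≈ 0.00000144756
guava: (10/86) × (2/10) × (4/10) × (8/10) × (2/10) × (2/10) ≈ 0.000297674
Highest score → mango.

mango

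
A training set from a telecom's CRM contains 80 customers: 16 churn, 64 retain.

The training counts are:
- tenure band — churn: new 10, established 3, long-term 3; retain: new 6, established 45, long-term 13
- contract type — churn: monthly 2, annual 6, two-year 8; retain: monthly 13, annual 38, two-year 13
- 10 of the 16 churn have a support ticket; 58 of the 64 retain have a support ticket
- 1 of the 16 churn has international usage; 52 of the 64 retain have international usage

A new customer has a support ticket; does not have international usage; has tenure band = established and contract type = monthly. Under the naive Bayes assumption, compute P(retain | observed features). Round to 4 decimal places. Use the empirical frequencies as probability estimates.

churn: (16/80) × (3/16) × (2/16) × (10/16) × (15/16) = 0.00274658203125
retain: (64/80) × (45/64) × (13/64) × (58/64) × (12/64) = 0.0194149017333984375
P(retain | x) = 0.0194149017333984375 / 0.0221614837646484375 ≈ 0.8761

0.8761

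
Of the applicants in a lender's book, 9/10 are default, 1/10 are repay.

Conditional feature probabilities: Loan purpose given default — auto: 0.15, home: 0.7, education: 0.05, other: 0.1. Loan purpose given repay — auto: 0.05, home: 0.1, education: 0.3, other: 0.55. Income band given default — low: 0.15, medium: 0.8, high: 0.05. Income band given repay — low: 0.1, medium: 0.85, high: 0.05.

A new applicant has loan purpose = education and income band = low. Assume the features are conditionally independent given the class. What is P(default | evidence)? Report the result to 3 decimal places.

0.692

default: 0.9 × 0.05 × 0.15 = 0.00675
repay: 0.1 × 0.3 × 0.1 = 0.003
P(default | x) = 0.00675 / 0.00975 ≈ 0.692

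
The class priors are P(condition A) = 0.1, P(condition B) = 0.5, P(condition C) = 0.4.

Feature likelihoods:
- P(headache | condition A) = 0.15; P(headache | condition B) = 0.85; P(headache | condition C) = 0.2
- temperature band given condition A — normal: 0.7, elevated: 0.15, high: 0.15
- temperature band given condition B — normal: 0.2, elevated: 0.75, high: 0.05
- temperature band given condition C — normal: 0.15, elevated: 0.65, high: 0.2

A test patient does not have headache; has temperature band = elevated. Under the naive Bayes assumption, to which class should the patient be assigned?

condition A: 0.1 × (1−0.15) × 0.15 = 0.01275
condition B: 0.5 × (1−0.85) × 0.75 = 0.05625
condition C: 0.4 × (1−0.2) × 0.65 = 0.208
Highest score → condition C.

condition C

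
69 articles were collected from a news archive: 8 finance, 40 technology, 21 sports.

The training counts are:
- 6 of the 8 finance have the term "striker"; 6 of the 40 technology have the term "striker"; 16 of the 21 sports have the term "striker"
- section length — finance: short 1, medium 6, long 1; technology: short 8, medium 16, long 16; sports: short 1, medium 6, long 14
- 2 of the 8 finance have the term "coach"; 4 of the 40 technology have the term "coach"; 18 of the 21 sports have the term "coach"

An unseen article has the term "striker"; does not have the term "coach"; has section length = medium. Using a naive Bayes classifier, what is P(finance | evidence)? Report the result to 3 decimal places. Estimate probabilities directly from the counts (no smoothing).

finance: (8/69) × (6/8) × (6/8) × (6/8) ≈ 0.048913
technology: (40/69) × (6/40) × (16/40) × (36/40) ≈ 0.0313043
sports: (21/69) × (16/21) × (6/21) × (3/21) ≈ 0.00946466
P(finance | x) = 0.048913 / 0.08968196 ≈ 0.545

0.545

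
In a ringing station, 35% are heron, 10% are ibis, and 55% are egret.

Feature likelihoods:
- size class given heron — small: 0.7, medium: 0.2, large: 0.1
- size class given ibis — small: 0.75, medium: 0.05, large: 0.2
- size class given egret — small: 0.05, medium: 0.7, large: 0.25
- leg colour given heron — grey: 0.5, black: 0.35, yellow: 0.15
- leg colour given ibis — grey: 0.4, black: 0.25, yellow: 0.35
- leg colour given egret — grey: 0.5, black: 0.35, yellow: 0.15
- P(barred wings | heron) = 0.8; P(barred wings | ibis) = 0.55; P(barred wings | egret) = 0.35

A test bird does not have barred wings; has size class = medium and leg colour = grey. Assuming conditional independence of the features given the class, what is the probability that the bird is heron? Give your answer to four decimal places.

0.0526

heron: 0.35 × 0.2 × 0.5 × (1−0.8) = 0.007
ibis: 0.1 × 0.05 × 0.4 × (1−0.55) = 0.0009
egret: 0.55 × 0.7 × 0.5 × (1−0.35) = 0.125125
P(heron | x) = 0.007 / 0.133025 ≈ 0.0526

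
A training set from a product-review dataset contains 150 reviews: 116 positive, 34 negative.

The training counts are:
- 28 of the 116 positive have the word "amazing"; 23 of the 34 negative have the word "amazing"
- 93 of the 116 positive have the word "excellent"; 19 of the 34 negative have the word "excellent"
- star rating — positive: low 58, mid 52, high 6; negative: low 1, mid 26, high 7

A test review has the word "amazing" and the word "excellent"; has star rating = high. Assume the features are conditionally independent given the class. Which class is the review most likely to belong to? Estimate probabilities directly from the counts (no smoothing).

negative

positive: (116/150) × (28/116) × (93/116) × (6/116) ≈ 0.00774078
negative: (34/150) × (23/34) × (19/34) × (7/34) ≈ 0.0176413
Highest score → negative.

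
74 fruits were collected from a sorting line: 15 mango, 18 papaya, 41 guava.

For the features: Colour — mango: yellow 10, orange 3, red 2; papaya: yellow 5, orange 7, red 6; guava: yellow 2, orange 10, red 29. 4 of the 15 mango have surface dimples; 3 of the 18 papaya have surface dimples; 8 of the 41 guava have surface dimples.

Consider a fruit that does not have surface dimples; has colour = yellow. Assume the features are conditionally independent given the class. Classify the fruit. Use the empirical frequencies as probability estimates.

mango

mango: (15/74) × (10/15) × (11/15) ≈ 0.0990991
papaya: (18/74) × (5/18) × (15/18) ≈ 0.0563063
guava: (41/74) × (2/41) × (33/41) ≈ 0.0217535
Highest score → mango.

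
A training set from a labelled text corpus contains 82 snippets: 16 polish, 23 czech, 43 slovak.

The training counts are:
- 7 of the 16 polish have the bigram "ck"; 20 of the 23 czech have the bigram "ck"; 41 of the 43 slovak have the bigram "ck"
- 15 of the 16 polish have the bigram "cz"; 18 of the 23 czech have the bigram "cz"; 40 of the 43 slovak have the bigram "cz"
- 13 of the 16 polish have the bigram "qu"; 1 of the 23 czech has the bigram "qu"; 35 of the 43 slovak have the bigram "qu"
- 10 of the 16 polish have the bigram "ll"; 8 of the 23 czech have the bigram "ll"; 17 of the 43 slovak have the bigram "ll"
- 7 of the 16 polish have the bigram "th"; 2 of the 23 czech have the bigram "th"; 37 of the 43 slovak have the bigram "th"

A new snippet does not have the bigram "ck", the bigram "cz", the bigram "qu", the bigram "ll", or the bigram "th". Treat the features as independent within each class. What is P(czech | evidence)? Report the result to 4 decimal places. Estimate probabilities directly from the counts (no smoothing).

0.9383

polish: (16/82) × (9/16) × (1/16) × (3/16) × (6/16) × (9/16) ≈ 0.000271309
czech: (23/82) × (3/23) × (5/23) × (22/23) × (15/23) × (21/23) ≈ 0.00453001
slovak: (43/82) × (2/43) × (3/43) × (8/43) × (26/43) × (6/43) ≈ 0.0000267103
P(czech | x) = 0.00453001 / 0.0048280293 ≈ 0.9383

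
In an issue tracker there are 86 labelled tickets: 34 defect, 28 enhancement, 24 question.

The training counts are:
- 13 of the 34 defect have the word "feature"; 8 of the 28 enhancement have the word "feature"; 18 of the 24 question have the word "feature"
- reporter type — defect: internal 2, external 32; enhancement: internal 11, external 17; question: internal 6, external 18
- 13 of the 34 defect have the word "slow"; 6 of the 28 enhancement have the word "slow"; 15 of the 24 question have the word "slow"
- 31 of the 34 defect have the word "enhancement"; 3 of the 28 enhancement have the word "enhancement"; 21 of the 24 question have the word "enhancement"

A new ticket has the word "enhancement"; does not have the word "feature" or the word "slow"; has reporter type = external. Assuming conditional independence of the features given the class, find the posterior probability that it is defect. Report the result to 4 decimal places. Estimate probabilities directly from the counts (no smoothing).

0.8167

defect: (34/86) × (21/34) × (32/34) × (21/34) × (31/34) ≈ 0.129424
enhancement: (28/86) × (20/28) × (17/28) × (22/28) × (3/28) ≈ 0.0118864
question: (24/86) × (6/24) × (18/24) × (9/24) × (21/24) ≈ 0.0171693
P(defect | x) = 0.129424 / 0.1584797 ≈ 0.8167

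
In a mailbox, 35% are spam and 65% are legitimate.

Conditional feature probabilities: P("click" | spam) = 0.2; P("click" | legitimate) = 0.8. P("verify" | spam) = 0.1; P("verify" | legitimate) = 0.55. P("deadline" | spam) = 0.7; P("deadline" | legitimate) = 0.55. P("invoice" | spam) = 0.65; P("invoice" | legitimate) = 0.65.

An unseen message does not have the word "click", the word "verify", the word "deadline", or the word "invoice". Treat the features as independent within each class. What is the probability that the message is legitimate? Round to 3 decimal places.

spam: 0.35 × (1−0.2) × (1−0.1) × (1−0.7) × (1−0.65) = 0.02646
legitimate: 0.65 × (1−0.8) × (1−0.55) × (1−0.55) × (1−0.65) = 0.00921375
P(legitimate | x) = 0.00921375 / 0.03567375 ≈ 0.258

0.258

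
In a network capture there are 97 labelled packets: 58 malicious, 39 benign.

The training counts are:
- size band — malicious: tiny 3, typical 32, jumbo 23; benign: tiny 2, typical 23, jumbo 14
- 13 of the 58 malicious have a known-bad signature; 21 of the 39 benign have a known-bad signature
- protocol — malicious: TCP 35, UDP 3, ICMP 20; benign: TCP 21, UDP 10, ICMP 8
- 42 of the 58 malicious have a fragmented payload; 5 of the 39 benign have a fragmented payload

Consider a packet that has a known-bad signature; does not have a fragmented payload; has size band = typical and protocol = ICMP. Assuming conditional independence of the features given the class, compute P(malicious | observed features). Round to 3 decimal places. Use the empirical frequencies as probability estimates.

malicious: (58/97) × (32/58) × (13/58) × (20/58) × (16/58) ≈ 0.00703376
benign: (39/97) × (23/39) × (21/39) × (8/39) × (34/39) ≈ 0.0228323
P(malicious | x) = 0.00703376 / 0.02986606 ≈ 0.236

0.236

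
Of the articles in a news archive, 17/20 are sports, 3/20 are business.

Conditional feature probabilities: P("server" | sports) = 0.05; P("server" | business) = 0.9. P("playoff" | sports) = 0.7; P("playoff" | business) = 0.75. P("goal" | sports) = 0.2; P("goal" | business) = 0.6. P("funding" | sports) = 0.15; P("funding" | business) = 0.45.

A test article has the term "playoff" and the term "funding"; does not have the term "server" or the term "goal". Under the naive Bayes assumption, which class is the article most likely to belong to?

sports

sports: 0.85 × (1−0.05) × 0.7 × (1−0.2) × 0.15 = 0.06783
business: 0.15 × (1−0.9) × 0.75 × (1−0.6) × 0.45 = 0.002025
Highest score → sports.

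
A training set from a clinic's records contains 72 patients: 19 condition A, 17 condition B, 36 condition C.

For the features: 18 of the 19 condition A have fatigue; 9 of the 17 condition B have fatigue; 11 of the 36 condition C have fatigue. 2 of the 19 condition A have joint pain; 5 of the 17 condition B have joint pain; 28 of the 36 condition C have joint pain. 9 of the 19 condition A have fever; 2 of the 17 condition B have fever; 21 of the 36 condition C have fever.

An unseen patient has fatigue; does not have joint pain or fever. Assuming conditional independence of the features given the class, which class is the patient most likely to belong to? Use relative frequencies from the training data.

condition A

condition A: (19/72) × (18/19) × (17/19) × (10/19) ≈ 0.117729
condition B: (17/72) × (9/17) × (12/17) × (15/17) ≈ 0.0778547
condition C: (36/72) × (11/36) × (8/36) × (15/36) ≈ 0.0141461
Highest score → condition A.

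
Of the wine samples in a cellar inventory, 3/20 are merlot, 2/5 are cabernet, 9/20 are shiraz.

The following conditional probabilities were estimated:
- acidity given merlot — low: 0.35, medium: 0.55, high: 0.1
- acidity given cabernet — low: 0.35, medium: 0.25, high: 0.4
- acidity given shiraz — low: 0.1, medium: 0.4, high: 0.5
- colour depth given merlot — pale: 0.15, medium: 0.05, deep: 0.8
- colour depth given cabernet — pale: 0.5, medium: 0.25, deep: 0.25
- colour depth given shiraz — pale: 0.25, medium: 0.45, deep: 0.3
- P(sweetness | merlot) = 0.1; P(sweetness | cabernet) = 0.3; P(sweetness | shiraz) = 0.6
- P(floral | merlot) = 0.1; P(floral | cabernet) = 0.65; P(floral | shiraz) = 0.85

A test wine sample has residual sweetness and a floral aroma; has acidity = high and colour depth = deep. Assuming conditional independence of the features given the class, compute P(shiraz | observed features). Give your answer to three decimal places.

0.813

merlot: 0.15 × 0.1 × 0.8 × 0.1 × 0.1 = 0.00012
cabernet: 0.4 × 0.4 × 0.25 × 0.3 × 0.65 = 0.0078
shiraz: 0.45 × 0.5 × 0.3 × 0.6 × 0.85 = 0.034425
P(shiraz | x) = 0.034425 / 0.042345 ≈ 0.813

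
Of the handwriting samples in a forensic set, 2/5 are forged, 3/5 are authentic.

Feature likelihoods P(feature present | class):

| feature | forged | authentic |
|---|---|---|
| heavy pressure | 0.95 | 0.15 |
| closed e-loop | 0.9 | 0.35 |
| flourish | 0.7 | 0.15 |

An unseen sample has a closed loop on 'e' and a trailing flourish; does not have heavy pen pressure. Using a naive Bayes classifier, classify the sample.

authentic

forged: 0.4 × (1−0.95) × 0.9 × 0.7 = 0.0126
authentic: 0.6 × (1−0.15) × 0.35 × 0.15 = 0.026775
Highest score → authentic.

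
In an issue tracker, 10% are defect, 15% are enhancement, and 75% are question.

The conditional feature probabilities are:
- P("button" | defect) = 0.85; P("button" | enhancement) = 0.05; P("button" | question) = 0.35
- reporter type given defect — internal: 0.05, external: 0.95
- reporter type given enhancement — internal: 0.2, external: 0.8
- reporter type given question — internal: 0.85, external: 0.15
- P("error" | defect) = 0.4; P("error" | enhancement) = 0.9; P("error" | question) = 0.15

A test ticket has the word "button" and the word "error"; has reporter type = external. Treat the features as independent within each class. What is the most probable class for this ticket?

defect: 0.1 × 0.85 × 0.95 × 0.4 = 0.0323
enhancement: 0.15 × 0.05 × 0.8 × 0.9 = 0.0054
question: 0.75 × 0.35 × 0.15 × 0.15 = 0.00590625
Highest score → defect.

defect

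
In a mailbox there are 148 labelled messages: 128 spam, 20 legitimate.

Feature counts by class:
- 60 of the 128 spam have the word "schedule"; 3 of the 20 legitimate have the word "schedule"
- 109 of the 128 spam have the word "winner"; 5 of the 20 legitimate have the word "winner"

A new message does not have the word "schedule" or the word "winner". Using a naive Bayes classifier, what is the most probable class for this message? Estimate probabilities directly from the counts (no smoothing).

spam: (128/148) × (68/128) × (19/128) ≈ 0.068201
legitimate: (20/148) × (17/20) × (15/20) ≈ 0.0861486
Highest score → legitimate.

legitimate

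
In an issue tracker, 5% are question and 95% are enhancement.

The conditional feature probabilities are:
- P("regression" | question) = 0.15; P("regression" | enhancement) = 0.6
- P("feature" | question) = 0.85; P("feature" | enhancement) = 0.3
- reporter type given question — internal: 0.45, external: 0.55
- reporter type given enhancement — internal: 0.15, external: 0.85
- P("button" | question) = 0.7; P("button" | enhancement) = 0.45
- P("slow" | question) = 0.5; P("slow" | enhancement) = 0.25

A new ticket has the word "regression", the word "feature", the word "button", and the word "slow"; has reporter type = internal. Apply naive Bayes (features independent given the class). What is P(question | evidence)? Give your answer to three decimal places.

0.258

question: 0.05 × 0.15 × 0.85 × 0.45 × 0.7 × 0.5 = 0.0010040625
enhancement: 0.95 × 0.6 × 0.3 × 0.15 × 0.45 × 0.25 = 0.002885625
P(question | x) = 0.0010040625 / 0.0038896875 ≈ 0.258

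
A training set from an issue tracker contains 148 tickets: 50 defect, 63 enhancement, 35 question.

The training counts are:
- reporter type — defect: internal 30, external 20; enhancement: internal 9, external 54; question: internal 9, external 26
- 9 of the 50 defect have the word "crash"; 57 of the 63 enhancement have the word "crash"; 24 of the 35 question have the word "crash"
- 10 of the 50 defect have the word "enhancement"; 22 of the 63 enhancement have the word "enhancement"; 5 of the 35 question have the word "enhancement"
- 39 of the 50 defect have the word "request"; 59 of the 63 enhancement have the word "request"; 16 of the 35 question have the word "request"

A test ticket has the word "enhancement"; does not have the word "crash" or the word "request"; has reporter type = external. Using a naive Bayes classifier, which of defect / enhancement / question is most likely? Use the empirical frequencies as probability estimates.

defect

defect: (50/148) × (20/50) × (41/50) × (10/50) × (11/50) ≈ 0.00487568
enhancement: (63/148) × (54/63) × (6/63) × (22/63) × (4/63) ≈ 0.00077045
question: (35/148) × (26/35) × (11/35) × (5/35) × (19/35) ≈ 0.00428177
Highest score → defect.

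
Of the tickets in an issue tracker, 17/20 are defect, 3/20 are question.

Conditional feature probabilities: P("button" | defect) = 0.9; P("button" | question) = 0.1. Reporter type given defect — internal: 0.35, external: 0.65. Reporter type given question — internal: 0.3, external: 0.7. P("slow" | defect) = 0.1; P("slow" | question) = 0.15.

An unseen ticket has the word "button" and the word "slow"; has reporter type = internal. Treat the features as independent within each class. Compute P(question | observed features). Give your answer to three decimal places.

defect: 0.85 × 0.9 × 0.35 × 0.1 = 0.026775
question: 0.15 × 0.1 × 0.3 × 0.15 = 0.000675
P(question | x) = 0.000675 / 0.02745 ≈ 0.025

0.025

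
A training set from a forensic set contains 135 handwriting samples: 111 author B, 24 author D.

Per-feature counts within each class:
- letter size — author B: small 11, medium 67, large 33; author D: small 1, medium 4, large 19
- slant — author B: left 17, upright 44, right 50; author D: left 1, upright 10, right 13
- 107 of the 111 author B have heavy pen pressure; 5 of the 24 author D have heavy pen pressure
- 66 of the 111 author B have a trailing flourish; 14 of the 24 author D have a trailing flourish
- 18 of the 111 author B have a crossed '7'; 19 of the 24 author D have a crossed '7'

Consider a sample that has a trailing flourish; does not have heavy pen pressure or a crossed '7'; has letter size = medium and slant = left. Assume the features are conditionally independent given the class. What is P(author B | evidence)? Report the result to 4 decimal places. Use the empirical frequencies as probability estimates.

0.9199

author B: (111/135) × (67/111) × (17/111) × (4/111) × (66/111) × (93/111) ≈ 0.00136454
author D: (24/135) × (4/24) × (1/24) × (19/24) × (14/24) × (5/24) ≈ 0.000118777
P(author B | x) = 0.00136454 / 0.001483317 ≈ 0.9199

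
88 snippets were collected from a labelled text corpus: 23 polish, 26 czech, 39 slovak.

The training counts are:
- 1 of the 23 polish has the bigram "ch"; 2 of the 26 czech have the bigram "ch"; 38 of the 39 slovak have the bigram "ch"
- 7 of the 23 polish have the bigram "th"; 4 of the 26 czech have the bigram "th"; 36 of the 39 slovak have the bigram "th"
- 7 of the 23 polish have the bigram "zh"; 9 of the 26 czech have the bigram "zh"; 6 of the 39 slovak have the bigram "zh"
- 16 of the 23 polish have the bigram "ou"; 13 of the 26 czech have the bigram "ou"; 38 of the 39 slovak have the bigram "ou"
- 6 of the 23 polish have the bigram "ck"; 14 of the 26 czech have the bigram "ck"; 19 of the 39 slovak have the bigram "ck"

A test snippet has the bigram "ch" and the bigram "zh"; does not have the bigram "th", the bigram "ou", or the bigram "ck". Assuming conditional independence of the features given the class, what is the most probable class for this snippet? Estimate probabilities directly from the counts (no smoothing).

czech

polish: (23/88) × (1/23) × (16/23) × (7/23) × (7/23) × (17/23) ≈ 0.000541216
czech: (26/88) × (2/26) × (22/26) × (9/26) × (13/26) × (12/26) ≈ 0.00153619
slovak: (39/88) × (38/39) × (3/39) × (6/39) × (1/39) × (20/39) ≈ 0.0000671962
Highest score → czech.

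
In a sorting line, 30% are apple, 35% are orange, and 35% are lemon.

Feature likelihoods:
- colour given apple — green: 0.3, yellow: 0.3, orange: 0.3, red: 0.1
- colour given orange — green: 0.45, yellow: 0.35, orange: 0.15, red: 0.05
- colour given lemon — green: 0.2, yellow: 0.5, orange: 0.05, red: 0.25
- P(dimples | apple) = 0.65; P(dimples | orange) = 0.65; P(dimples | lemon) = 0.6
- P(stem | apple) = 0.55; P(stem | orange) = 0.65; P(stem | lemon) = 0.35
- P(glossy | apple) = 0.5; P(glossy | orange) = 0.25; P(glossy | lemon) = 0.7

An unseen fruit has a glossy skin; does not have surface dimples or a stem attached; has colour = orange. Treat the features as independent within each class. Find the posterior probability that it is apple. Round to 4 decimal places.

apple: 0.3 × 0.3 × (1−0.65) × (1−0.55) × 0.5 = 0.0070875
orange: 0.35 × 0.15 × (1−0.65) × (1−0.65) × 0.25 = 0.0016078125
lemon: 0.35 × 0.05 × (1−0.6) × (1−0.35) × 0.7 = 0.003185
P(apple | x) = 0.0070875 / 0.0118803125 ≈ 0.5966

0.5966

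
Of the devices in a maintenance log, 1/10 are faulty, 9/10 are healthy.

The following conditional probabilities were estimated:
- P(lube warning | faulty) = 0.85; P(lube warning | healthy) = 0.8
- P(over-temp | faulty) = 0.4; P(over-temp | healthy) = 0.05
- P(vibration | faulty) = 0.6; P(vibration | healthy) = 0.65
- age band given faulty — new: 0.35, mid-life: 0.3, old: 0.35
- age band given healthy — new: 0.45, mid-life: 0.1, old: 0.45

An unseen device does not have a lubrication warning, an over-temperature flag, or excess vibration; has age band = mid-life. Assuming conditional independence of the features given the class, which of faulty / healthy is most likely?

faulty: 0.1 × (1−0.85) × (1−0.4) × (1−0.6) × 0.3 = 0.00108
healthy: 0.9 × (1−0.8) × (1−0.05) × (1−0.65) × 0.1 = 0.005985
Highest score → healthy.

healthy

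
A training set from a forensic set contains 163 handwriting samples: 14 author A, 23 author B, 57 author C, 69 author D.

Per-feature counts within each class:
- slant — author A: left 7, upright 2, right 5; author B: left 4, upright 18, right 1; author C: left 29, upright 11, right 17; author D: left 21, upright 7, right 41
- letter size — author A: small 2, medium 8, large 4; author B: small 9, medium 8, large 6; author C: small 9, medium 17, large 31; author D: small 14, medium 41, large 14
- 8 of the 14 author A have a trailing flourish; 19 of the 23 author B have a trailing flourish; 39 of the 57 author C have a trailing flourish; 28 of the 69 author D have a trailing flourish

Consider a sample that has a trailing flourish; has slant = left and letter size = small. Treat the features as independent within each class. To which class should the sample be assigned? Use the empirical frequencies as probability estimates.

author A: (14/163) × (7/14) × (2/14) × (8/14) ≈ 0.0035057
author B: (23/163) × (4/23) × (9/23) × (19/23) ≈ 0.00793255
author C: (57/163) × (29/57) × (9/57) × (39/57) ≈ 0.0192206
author D: (69/163) × (21/69) × (14/69) × (28/69) ≈ 0.0106077
Highest score → author C.

author C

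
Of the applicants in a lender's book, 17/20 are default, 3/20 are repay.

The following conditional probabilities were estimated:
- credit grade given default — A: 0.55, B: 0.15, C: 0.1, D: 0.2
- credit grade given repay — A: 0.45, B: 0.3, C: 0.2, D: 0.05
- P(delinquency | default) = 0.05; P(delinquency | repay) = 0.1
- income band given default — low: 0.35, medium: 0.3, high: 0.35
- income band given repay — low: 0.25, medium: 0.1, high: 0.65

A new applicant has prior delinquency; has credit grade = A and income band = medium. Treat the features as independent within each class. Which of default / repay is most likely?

default

default: 0.85 × 0.55 × 0.05 × 0.3 = 0.0070125
repay: 0.15 × 0.45 × 0.1 × 0.1 = 0.000675
Highest score → default.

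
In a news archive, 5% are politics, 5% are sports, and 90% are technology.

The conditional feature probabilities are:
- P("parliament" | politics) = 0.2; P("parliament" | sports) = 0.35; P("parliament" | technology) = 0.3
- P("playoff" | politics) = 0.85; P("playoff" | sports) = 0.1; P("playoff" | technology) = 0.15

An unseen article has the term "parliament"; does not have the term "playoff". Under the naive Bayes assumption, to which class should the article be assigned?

technology

politics: 0.05 × 0.2 × (1−0.85) = 0.0015
sports: 0.05 × 0.35 × (1−0.1) = 0.01575
technology: 0.9 × 0.3 × (1−0.15) = 0.2295
Highest score → technology.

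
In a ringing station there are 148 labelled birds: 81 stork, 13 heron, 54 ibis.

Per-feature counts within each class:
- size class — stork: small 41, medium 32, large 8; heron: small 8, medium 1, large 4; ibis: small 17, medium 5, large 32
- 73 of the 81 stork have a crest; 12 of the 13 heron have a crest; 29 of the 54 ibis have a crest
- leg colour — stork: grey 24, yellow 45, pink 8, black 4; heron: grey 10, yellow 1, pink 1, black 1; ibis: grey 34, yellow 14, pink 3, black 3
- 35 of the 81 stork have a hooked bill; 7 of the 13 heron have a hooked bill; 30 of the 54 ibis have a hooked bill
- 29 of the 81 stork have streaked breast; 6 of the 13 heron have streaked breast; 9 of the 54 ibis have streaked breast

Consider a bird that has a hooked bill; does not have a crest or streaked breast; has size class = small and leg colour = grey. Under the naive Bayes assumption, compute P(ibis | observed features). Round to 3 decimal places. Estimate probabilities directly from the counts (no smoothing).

stork: (81/148) × (41/81) × (8/81) × (24/81) × (35/81) × (52/81) ≈ 0.00224882
heron: (13/148) × (8/13) × (1/13) × (10/13) × (7/13) × (7/13) ≈ 0.000927366
ibis: (54/148) × (17/54) × (25/54) × (34/54) × (30/54) × (45/54) ≈ 0.0155012
P(ibis | x) = 0.0155012 / 0.018677386 ≈ 0.830

0.830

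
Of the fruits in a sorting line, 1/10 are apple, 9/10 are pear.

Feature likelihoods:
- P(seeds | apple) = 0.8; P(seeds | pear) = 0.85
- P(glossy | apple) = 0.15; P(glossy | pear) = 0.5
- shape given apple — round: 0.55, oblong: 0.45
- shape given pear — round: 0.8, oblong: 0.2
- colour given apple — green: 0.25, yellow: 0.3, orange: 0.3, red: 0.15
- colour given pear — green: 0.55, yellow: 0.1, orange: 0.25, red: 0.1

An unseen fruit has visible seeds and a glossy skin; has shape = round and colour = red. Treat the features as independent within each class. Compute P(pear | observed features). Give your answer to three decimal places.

0.969

apple: 0.1 × 0.8 × 0.15 × 0.55 × 0.15 = 0.00099
pear: 0.9 × 0.85 × 0.5 × 0.8 × 0.1 = 0.0306
P(pear | x) = 0.0306 / 0.03159 ≈ 0.969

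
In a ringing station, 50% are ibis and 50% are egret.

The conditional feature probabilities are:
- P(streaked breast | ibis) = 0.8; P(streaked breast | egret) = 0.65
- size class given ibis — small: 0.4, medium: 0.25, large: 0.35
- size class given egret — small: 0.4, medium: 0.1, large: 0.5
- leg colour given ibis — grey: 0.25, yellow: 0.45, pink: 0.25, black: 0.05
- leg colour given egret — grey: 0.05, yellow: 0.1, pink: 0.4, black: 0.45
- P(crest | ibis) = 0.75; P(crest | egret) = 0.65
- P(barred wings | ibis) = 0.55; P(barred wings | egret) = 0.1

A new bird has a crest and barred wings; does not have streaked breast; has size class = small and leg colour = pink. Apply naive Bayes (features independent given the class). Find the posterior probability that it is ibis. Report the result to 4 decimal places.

ibis: 0.5 × (1−0.8) × 0.4 × 0.25 × 0.75 × 0.55 = 0.004125
egret: 0.5 × (1−0.65) × 0.4 × 0.4 × 0.65 × 0.1 = 0.00182
P(ibis | x) = 0.004125 / 0.005945 ≈ 0.6939

0.6939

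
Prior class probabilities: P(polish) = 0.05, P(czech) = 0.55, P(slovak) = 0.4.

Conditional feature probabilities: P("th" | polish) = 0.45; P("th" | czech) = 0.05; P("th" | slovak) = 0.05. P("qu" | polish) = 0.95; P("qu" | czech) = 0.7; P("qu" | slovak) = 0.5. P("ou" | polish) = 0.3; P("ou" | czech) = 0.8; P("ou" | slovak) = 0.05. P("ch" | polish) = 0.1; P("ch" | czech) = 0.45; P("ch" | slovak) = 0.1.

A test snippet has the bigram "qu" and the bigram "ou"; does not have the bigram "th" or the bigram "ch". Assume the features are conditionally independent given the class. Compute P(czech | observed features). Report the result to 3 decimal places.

polish: 0.05 × (1−0.45) × 0.95 × 0.3 × (1−0.1) = 0.00705375
czech: 0.55 × (1−0.05) × 0.7 × 0.8 × (1−0.45) = 0.16093
slovak: 0.4 × (1−0.05) × 0.5 × 0.05 × (1−0.1) = 0.00855
P(czech | x) = 0.16093 / 0.17653375 ≈ 0.912

0.912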